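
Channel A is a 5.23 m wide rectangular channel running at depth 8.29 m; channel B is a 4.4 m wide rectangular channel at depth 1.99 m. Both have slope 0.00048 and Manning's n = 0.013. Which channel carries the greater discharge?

Channel A: Flow area A = b·y = 5.23 × 8.29 = 43.36 m². Wetted perimeter P = b + 2y = 5.23 + 2×8.29 = 21.81 m. Hydraulic radius R = A/P = 43.36/21.81 = 1.988 m. Q_A = (1/0.013)·43.36·1.988^(2/3)·√0.00048 = 115.5 m³/s.
Channel B: Flow area A = b·y = 4.4 × 1.99 = 8.756 m². Wetted perimeter P = b + 2y = 4.4 + 2×1.99 = 8.38 m. Hydraulic radius R = A/P = 8.756/8.38 = 1.045 m. Q_B = (1/0.013)·8.756·1.045^(2/3)·√0.00048 = 15.19 m³/s.
Q_A = 115.5 m³/s vs Q_B = 15.19 m³/s, so channel A carries more.

channel A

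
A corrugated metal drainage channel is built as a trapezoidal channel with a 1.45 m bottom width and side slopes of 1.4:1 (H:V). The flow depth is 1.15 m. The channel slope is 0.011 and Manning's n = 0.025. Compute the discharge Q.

Q = 11.1 m³/s

With bottom width b = 1.45 m and side slope z = 1.4: A = (b + zy)y = (1.45 + 1.4×1.15)×1.15 = 3.519 m²; P = b + 2y√(1+z²) = 1.45 + 2×1.15×1.72 = 5.407 m.
Hydraulic radius R = A/P = 3.519/5.407 = 0.6508 m.
Manning's equation: Q = (1/n) A R^(2/3) S^(1/2) = (1/0.025) × 3.519 × 0.6508^(2/3) × 0.011^(1/2) = 11.1 m³/s.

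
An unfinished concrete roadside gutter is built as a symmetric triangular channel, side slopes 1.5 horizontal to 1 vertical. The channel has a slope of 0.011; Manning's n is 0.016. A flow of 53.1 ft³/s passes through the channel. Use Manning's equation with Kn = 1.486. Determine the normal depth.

y_n = 2.02 ft

Manning's equation rearranged: A R^(2/3) = nQ / (1.486·√S) = 0.016 × 53.1 / (1.486 × √0.011) = 5.451.
Trying y = 2.44 ft: A R^(2/3) = 9.02 — over.
Trying y = 2.02 ft: A R^(2/3) = 5.451 — matches.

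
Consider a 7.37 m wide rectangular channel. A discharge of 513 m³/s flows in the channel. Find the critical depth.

y_c = 7.9 m

For a rectangular channel, critical depth y_c = (q²/g)^(1/3) where q = Q/b = 513/7.37 = 69.61 m²/s.
So y_c = (69.61²/9.81)^(1/3) = 7.9 m.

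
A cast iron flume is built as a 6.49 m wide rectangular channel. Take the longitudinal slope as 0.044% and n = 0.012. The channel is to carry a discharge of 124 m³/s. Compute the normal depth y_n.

Manning's equation rearranged: A R^(2/3) = nQ / (1·√S) = 0.012 × 124 / (√0.00044) = 70.94.
Try y = 4.6 m: A R^(2/3) = 45.84 — too small.
Try y = 8.07 m: A R^(2/3) = 91.64 — too large.
Try y = 6.53 m: A R^(2/3) = 70.98 — close enough.

y_n = 6.53 m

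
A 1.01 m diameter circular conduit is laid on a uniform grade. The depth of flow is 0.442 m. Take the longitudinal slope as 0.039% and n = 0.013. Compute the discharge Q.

For a circular section of diameter D = 1.01 m at depth y = 0.442 m, the central angle is θ = 2 arccos(1 − 2y/D) = 2.891 rad. Then A = (D²/8)(θ − sin θ) = 0.3371 m² and P = Dθ/2 = 1.46 m.
Hydraulic radius R = A/P = 0.3371/1.46 = 0.2309 m.
Manning's equation: Q = (1/n) A R^(2/3) S^(1/2) = (1/0.013) × 0.3371 × 0.2309^(2/3) × 0.00039^(1/2) = 0.193 m³/s.

Q = 0.193 m³/s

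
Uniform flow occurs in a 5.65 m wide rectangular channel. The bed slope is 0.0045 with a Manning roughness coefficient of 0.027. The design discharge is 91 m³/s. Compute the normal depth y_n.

y_n = 4.49 m

Manning's equation rearranged: A R^(2/3) = nQ / (1·√S) = 0.027 × 91 / (√0.0045) = 36.63.
Trying y = 5.05 m: A R^(2/3) = 42.4 — over.
Trying y = 3.82 m: A R^(2/3) = 29.82 — short.
Trying y = 4.49 m: A R^(2/3) = 36.62 — matches.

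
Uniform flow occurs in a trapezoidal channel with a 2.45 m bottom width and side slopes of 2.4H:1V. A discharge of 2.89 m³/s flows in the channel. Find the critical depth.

At critical depth, Q² T / (g A³) = 1, i.e. A³/T = Q²/g = 2.89²/9.81 = 0.8514.
Try y = 0.325 m: A³/T = 0.2885 — low.
Try y = 0.558 m: A³/T = 1.843 — high.
Try y = 0.447 m: A³/T = 0.8497 — close enough.

y_c = 0.447 m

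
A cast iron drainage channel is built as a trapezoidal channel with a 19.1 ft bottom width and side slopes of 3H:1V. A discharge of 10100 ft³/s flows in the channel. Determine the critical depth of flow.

y_c = 12 ft

At critical depth, Q² T / (g A³) = 1, i.e. A³/T = Q²/g = 10100²/32.2 = 3168000.
Trying y = 9.39 ft: A³/T = 1159000 — short.
Trying y = 14.6 ft: A³/T = 7258000 — over.
Trying y = 12 ft: A³/T = 3173000 — ≈ 3168000.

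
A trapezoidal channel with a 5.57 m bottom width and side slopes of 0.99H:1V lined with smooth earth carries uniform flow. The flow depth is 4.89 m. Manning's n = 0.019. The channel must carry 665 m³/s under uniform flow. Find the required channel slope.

With bottom width b = 5.57 m and side slope z = 0.99: A = (b + zy)y = (5.57 + 0.99×4.89)×4.89 = 50.91 m²; P = b + 2y√(1+z²) = 5.57 + 2×4.89×1.407 = 19.33 m.
Hydraulic radius R = A/P = 50.91/19.33 = 2.633 m.
From Manning's equation, S = [nQ / (1 A R^(2/3))]² = [0.019 × 665 / (1 × 50.91 × 2.633^(2/3))]² = 0.0169.

S = 0.0169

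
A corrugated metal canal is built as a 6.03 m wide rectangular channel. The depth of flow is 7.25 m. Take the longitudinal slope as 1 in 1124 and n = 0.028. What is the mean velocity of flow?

Flow area A = b·y = 6.03 × 7.25 = 43.72 m². Wetted perimeter P = b + 2y = 6.03 + 2×7.25 = 20.53 m.
Hydraulic radius R = A/P = 43.72/20.53 = 2.129 m.
From Manning's equation, V = (1/n) R^(2/3) S^(1/2) = (1/0.028) × 2.129^(2/3) × 0.0008897^(1/2) = 1.76 m/s.

V = 1.76 m/s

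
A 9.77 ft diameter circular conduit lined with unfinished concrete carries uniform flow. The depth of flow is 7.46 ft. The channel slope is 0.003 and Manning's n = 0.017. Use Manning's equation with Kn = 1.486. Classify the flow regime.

subcritical

For a circular section of diameter D = 9.77 ft at depth y = 7.46 ft, the central angle is θ = 2 arccos(1 − 2y/D) = 4.252 rad. Then A = (D²/8)(θ − sin θ) = 61.42 ft² and P = Dθ/2 = 20.77 ft.
Hydraulic radius R = A/P = 61.42/20.77 = 2.957 ft.
V = (1.486/n) R^(2/3) √S = (1.486/0.017) × 2.957^(2/3) × √0.003 = 9.864 ft/s. Hydraulic depth D_h = A/T = 61.42/8.302 = 7.398 ft.
Froude number Fr = V/√(g·D_h) = 9.864/√(32.2×7.398) = 0.639, which is less than 1, so the flow is subcritical.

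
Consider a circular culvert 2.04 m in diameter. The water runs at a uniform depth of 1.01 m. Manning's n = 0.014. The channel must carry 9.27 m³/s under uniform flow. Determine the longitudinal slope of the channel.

S = 0.016

For a circular section of diameter D = 2.04 m at depth y = 1.01 m, the central angle is θ = 2 arccos(1 − 2y/D) = 3.122 rad. Then A = (D²/8)(θ − sin θ) = 1.614 m² and P = Dθ/2 = 3.184 m.
Hydraulic radius R = A/P = 1.614/3.184 = 0.5068 m.
From Manning's equation, S = [nQ / (1 A R^(2/3))]² = [0.014 × 9.27 / (1 × 1.614 × 0.5068^(2/3))]² = 0.016.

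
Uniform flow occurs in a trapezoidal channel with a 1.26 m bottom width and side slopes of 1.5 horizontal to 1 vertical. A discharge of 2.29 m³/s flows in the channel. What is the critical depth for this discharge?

At critical depth, Q² T / (g A³) = 1, i.e. A³/T = Q²/g = 2.29²/9.81 = 0.5346.
At y = 0.386 m: A³/T = 0.1479 — too small.
At y = 0.686 m: A³/T = 1.167 — too large.
At y = 0.555 m: A³/T = 0.5355 — close enough.

y_c = 0.555 m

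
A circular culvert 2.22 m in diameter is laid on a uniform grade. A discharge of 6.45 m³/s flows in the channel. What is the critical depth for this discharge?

At critical depth, Q² T / (g A³) = 1, i.e. A³/T = Q²/g = 6.45²/9.81 = 4.241.
Trying y = 0.832 m: A³/T = 1.082 — short.
Trying y = 1.19 m: A³/T = 4.26 — ≈ 4.241.

y_c = 1.19 m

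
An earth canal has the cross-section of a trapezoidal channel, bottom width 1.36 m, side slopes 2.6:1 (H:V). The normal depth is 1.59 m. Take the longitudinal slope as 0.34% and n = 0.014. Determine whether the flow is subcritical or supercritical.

With bottom width b = 1.36 m and side slope z = 2.6: A = (b + zy)y = (1.36 + 2.6×1.59)×1.59 = 8.735 m²; P = b + 2y√(1+z²) = 1.36 + 2×1.59×2.786 = 10.22 m.
Hydraulic radius R = A/P = 8.735/10.22 = 0.8549 m.
V = (1/n) R^(2/3) √S = (1/0.014) × 0.8549^(2/3) × √0.0034 = 3.752 m/s. Hydraulic depth D_h = A/T = 8.735/9.628 = 0.9073 m.
Froude number Fr = V/√(g·D_h) = 3.752/√(9.81×0.9073) = 1.26, which is greater than 1, so the flow is supercritical.

supercritical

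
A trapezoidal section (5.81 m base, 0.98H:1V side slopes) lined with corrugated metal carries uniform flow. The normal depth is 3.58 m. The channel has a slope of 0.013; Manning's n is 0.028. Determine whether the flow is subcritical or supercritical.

With bottom width b = 5.81 m and side slope z = 0.98: A = (b + zy)y = (5.81 + 0.98×3.58)×3.58 = 33.36 m²; P = b + 2y√(1+z²) = 5.81 + 2×3.58×1.4 = 15.84 m.
Hydraulic radius R = A/P = 33.36/15.84 = 2.107 m.
V = (1/n) R^(2/3) √S = (1/0.028) × 2.107^(2/3) × √0.013 = 6.692 m/s. Hydraulic depth D_h = A/T = 33.36/12.83 = 2.601 m.
Froude number Fr = V/√(g·D_h) = 6.692/√(9.81×2.601) = 1.32, which is greater than 1, so the flow is supercritical.

supercritical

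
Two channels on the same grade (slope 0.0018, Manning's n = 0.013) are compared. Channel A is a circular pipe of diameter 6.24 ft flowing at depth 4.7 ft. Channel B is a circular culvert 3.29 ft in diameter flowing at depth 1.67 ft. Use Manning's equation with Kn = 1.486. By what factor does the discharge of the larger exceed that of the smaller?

Channel A: For a circular section of diameter D = 6.24 ft at depth y = 4.7 ft, the central angle is θ = 2 arccos(1 − 2y/D) = 4.204 rad. Then A = (D²/8)(θ − sin θ) = 24.71 ft² and P = Dθ/2 = 13.12 ft. Hydraulic radius R = A/P = 24.71/13.12 = 1.884 ft. Q_A = (1.486/0.013)·24.71·1.884^(2/3)·√0.0018 = 182.8 ft³/s.
Channel B: For a circular section of diameter D = 3.29 ft at depth y = 1.67 ft, the central angle is θ = 2 arccos(1 − 2y/D) = 3.172 rad. Then A = (D²/8)(θ − sin θ) = 4.333 ft² and P = Dθ/2 = 5.218 ft. Hydraulic radius R = A/P = 4.333/5.218 = 0.8304 ft. Q_B = (1.486/0.013)·4.333·0.8304^(2/3)·√0.0018 = 18.56 ft³/s.
The larger discharge is 182.8 ft³/s and the smaller is 18.56 ft³/s; the ratio is 9.85.

9.85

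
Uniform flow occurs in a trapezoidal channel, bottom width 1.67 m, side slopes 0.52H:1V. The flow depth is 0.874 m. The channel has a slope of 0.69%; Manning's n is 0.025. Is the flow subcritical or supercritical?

With bottom width b = 1.67 m and side slope z = 0.52: A = (b + zy)y = (1.67 + 0.52×0.874)×0.874 = 1.857 m²; P = b + 2y√(1+z²) = 1.67 + 2×0.874×1.127 = 3.64 m.
Hydraulic radius R = A/P = 1.857/3.64 = 0.5101 m.
V = (1/n) R^(2/3) √S = (1/0.025) × 0.5101^(2/3) × √0.0069 = 2.121 m/s. Hydraulic depth D_h = A/T = 1.857/2.579 = 0.72 m.
Froude number Fr = V/√(g·D_h) = 2.121/√(9.81×0.72) = 0.798, which is less than 1, so the flow is subcritical.

subcritical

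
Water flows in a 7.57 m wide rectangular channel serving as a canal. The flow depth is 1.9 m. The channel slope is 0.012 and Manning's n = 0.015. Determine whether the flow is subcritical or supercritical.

Flow area A = b·y = 7.57 × 1.9 = 14.38 m². Wetted perimeter P = b + 2y = 7.57 + 2×1.9 = 11.37 m.
Hydraulic radius R = A/P = 14.38/11.37 = 1.265 m.
V = (1/n) R^(2/3) √S = (1/0.015) × 1.265^(2/3) × √0.012 = 8.542 m/s. Hydraulic depth D_h = A/T = 14.38/7.57 = 1.9 m.
Froude number Fr = V/√(g·D_h) = 8.542/√(9.81×1.9) = 1.98, which is greater than 1, so the flow is supercritical.

supercritical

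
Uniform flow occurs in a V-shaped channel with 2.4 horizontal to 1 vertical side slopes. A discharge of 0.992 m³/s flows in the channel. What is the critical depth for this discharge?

y_c = 0.511 m

At critical depth, Q² T / (g A³) = 1, i.e. A³/T = Q²/g = 0.992²/9.81 = 0.1003.
Trying y = 0.4 m: A³/T = 0.02949 — short.
Trying y = 0.511 m: A³/T = 0.1003 — ≈ 0.1003.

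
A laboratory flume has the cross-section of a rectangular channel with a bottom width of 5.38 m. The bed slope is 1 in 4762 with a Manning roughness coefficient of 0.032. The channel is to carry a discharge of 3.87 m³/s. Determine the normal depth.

y_n = 1.59 m

Manning's equation rearranged: A R^(2/3) = nQ / (1·√S) = 0.032 × 3.87 / (√0.00021) = 8.546.
At y = 1.74 m: A R^(2/3) = 9.711 — high.
At y = 1.37 m: A R^(2/3) = 6.91 — low.
At y = 1.59 m: A R^(2/3) = 8.55 — matches.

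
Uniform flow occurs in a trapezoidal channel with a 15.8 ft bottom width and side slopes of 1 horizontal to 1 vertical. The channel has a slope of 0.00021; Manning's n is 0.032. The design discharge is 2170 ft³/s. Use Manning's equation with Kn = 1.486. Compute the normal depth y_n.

Manning's equation rearranged: A R^(2/3) = nQ / (1.486·√S) = 0.032 × 2170 / (1.486 × √0.00021) = 3225.
Try y = 14.3 ft: A R^(2/3) = 1672 — too small.
Try y = 24.2 ft: A R^(2/3) = 4929 — too large.
Try y = 19.8 ft: A R^(2/3) = 3232 — ≈ 3225.

y_n = 19.8 ft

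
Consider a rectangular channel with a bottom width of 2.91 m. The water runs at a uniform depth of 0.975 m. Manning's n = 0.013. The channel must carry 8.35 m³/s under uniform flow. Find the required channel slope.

Flow area A = b·y = 2.91 × 0.975 = 2.837 m². Wetted perimeter P = b + 2y = 2.91 + 2×0.975 = 4.86 m.
Hydraulic radius R = A/P = 2.837/4.86 = 0.5838 m.
From Manning's equation, S = [nQ / (1 A R^(2/3))]² = [0.013 × 8.35 / (1 × 2.837 × 0.5838^(2/3))]² = 0.003.

S = 0.003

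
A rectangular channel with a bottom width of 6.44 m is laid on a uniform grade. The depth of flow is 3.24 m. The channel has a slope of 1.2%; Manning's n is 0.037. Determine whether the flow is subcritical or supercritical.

subcritical

Flow area A = b·y = 6.44 × 3.24 = 20.87 m². Wetted perimeter P = b + 2y = 6.44 + 2×3.24 = 12.92 m.
Hydraulic radius R = A/P = 20.87/12.92 = 1.615 m.
V = (1/n) R^(2/3) √S = (1/0.037) × 1.615^(2/3) × √0.012 = 4.075 m/s. Hydraulic depth D_h = A/T = 20.87/6.44 = 3.24 m.
Froude number Fr = V/√(g·D_h) = 4.075/√(9.81×3.24) = 0.723, which is less than 1, so the flow is subcritical.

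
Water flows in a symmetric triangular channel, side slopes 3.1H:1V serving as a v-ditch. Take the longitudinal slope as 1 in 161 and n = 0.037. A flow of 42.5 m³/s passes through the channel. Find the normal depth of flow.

Manning's equation rearranged: A R^(2/3) = nQ / (1·√S) = 0.037 × 42.5 / (√0.006211) = 19.95.
Try y = 3.07 m: A R^(2/3) = 37.62 — high.
Try y = 1.69 m: A R^(2/3) = 7.657 — low.
Try y = 2.42 m: A R^(2/3) = 19.95 — matches.

y_n = 2.42 m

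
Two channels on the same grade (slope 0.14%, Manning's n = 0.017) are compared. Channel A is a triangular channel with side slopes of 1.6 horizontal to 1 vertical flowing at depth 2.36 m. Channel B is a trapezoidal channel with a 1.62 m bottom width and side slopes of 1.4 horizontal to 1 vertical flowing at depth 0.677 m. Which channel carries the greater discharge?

Channel A: For a triangular section with side slope z = 1.6: A = zy² = 1.6×2.36² = 8.911 m²; P = 2y√(1+z²) = 2×2.36×1.887 = 8.906 m. Hydraulic radius R = A/P = 8.911/8.906 = 1.001 m. Q_A = (1/0.017)·8.911·1.001^(2/3)·√0.0014 = 19.62 m³/s.
Channel B: With bottom width b = 1.62 m and side slope z = 1.4: A = (b + zy)y = (1.62 + 1.4×0.677)×0.677 = 1.738 m²; P = b + 2y√(1+z²) = 1.62 + 2×0.677×1.72 = 3.95 m. Hydraulic radius R = A/P = 1.738/3.95 = 0.4402 m. Q_B = (1/0.017)·1.738·0.4402^(2/3)·√0.0014 = 2.214 m³/s.
Q_A = 19.62 m³/s vs Q_B = 2.214 m³/s, so channel A carries more.

channel A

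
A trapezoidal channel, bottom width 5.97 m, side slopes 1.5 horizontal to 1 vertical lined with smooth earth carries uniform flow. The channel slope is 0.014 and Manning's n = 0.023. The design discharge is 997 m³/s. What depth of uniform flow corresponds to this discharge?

Manning's equation rearranged: A R^(2/3) = nQ / (1·√S) = 0.023 × 997 / (√0.014) = 193.8.
Trying y = 7.4 m: A R^(2/3) = 311.3 — too large.
Trying y = 4.72 m: A R^(2/3) = 118.8 — too small.
Trying y = 5.95 m: A R^(2/3) = 193.7 — ≈ 193.8.

y_n = 5.95 m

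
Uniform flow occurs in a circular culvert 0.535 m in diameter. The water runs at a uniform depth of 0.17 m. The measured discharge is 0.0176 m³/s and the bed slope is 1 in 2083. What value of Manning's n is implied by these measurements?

n = 0.016

For a circular section of diameter D = 0.535 m at depth y = 0.17 m, the central angle is θ = 2 arccos(1 − 2y/D) = 2.395 rad. Then A = (D²/8)(θ − sin θ) = 0.06142 m² and P = Dθ/2 = 0.6408 m.
Hydraulic radius R = A/P = 0.06142/0.6408 = 0.09585 m.
Rearranging Manning's equation: n = (1/Q) A R^(2/3) S^(1/2) = (1/0.0176) × 0.06142 × 0.09585^(2/3) × √0.0004801 = 0.016.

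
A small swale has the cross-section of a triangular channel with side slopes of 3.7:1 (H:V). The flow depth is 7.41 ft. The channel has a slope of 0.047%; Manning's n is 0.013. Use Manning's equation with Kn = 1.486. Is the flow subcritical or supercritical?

subcritical

For a triangular section with side slope z = 3.7: A = zy² = 3.7×7.41² = 203.2 ft²; P = 2y√(1+z²) = 2×7.41×3.833 = 56.8 ft.
Hydraulic radius R = A/P = 203.2/56.8 = 3.577 ft.
V = (1.486/n) R^(2/3) √S = (1.486/0.013) × 3.577^(2/3) × √0.00047 = 5.796 ft/s. Hydraulic depth D_h = A/T = 203.2/54.83 = 3.705 ft.
Froude number Fr = V/√(g·D_h) = 5.796/√(32.2×3.705) = 0.531, which is less than 1, so the flow is subcritical.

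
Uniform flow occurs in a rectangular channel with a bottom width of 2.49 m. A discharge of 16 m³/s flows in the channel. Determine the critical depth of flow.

y_c = 1.61 m

For a rectangular channel, critical depth y_c = (q²/g)^(1/3) where q = Q/b = 16/2.49 = 6.426 m²/s.
So y_c = (6.426²/9.81)^(1/3) = 1.61 m.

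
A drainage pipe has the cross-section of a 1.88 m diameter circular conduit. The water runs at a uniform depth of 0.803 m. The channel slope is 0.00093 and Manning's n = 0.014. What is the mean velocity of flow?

V = 1.23 m/s

For a circular section of diameter D = 1.88 m at depth y = 0.803 m, the central angle is θ = 2 arccos(1 − 2y/D) = 2.849 rad. Then A = (D²/8)(θ − sin θ) = 1.131 m² and P = Dθ/2 = 2.678 m.
Hydraulic radius R = A/P = 1.131/2.678 = 0.4224 m.
From Manning's equation, V = (1/n) R^(2/3) S^(1/2) = (1/0.014) × 0.4224^(2/3) × 0.00093^(1/2) = 1.23 m/s.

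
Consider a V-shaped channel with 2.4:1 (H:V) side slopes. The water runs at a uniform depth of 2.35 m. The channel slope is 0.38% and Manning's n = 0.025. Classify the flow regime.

subcritical

For a triangular section with side slope z = 2.4: A = zy² = 2.4×2.35² = 13.25 m²; P = 2y√(1+z²) = 2×2.35×2.6 = 12.22 m.
Hydraulic radius R = A/P = 13.25/12.22 = 1.085 m.
V = (1/n) R^(2/3) √S = (1/0.025) × 1.085^(2/3) × √0.0038 = 2.603 m/s. Hydraulic depth D_h = A/T = 13.25/11.28 = 1.175 m.
Froude number Fr = V/√(g·D_h) = 2.603/√(9.81×1.175) = 0.767, which is less than 1, so the flow is subcritical.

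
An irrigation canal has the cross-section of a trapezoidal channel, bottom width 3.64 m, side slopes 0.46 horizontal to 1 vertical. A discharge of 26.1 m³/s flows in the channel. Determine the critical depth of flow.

At critical depth, Q² T / (g A³) = 1, i.e. A³/T = Q²/g = 26.1²/9.81 = 69.44.
Trying y = 2.01 m: A³/T = 140.7 — too large.
Trying y = 1.62 m: A³/T = 69.88 — ≈ 69.44.

y_c = 1.62 m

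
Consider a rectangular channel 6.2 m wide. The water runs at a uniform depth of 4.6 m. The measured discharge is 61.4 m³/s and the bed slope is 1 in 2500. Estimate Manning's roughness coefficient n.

Flow area A = b·y = 6.2 × 4.6 = 28.52 m². Wetted perimeter P = b + 2y = 6.2 + 2×4.6 = 15.4 m.
Hydraulic radius R = A/P = 28.52/15.4 = 1.852 m.
Rearranging Manning's equation: n = (1/Q) A R^(2/3) S^(1/2) = (1/61.4) × 28.52 × 1.852^(2/3) × √0.0004 = 0.014.

n = 0.014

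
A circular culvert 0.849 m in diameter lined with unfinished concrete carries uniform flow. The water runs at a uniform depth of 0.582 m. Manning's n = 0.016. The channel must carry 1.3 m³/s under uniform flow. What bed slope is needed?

S = 0.0161

For a circular section of diameter D = 0.849 m at depth y = 0.582 m, the central angle is θ = 2 arccos(1 − 2y/D) = 3.902 rad. Then A = (D²/8)(θ − sin θ) = 0.4136 m² and P = Dθ/2 = 1.656 m.
Hydraulic radius R = A/P = 0.4136/1.656 = 0.2497 m.
From Manning's equation, S = [nQ / (1 A R^(2/3))]² = [0.016 × 1.3 / (1 × 0.4136 × 0.2497^(2/3))]² = 0.0161.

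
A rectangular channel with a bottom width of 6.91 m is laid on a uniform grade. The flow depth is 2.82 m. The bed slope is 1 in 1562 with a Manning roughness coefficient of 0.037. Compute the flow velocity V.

Flow area A = b·y = 6.91 × 2.82 = 19.49 m². Wetted perimeter P = b + 2y = 6.91 + 2×2.82 = 12.55 m.
Hydraulic radius R = A/P = 19.49/12.55 = 1.553 m.
From Manning's equation, V = (1/n) R^(2/3) S^(1/2) = (1/0.037) × 1.553^(2/3) × 0.0006402^(1/2) = 0.917 m/s.

V = 0.917 m/s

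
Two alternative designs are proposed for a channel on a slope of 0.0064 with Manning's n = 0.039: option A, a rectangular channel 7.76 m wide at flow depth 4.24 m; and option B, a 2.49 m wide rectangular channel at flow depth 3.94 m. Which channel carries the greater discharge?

Channel A: Flow area A = b·y = 7.76 × 4.24 = 32.9 m². Wetted perimeter P = b + 2y = 7.76 + 2×4.24 = 16.24 m. Hydraulic radius R = A/P = 32.9/16.24 = 2.026 m. Q_A = (1/0.039)·32.9·2.026^(2/3)·√0.0064 = 108.1 m³/s.
Channel B: Flow area A = b·y = 2.49 × 3.94 = 9.811 m². Wetted perimeter P = b + 2y = 2.49 + 2×3.94 = 10.37 m. Hydraulic radius R = A/P = 9.811/10.37 = 0.9461 m. Q_B = (1/0.039)·9.811·0.9461^(2/3)·√0.0064 = 19.39 m³/s.
Q_A = 108.1 m³/s vs Q_B = 19.39 m³/s, so channel A carries more.

channel A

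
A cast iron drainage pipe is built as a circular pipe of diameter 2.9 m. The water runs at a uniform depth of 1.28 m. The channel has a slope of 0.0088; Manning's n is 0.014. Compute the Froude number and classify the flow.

supercritical

For a circular section of diameter D = 2.9 m at depth y = 1.28 m, the central angle is θ = 2 arccos(1 − 2y/D) = 2.907 rad. Then A = (D²/8)(θ − sin θ) = 2.811 m² and P = Dθ/2 = 4.215 m.
Hydraulic radius R = A/P = 2.811/4.215 = 0.6669 m.
V = (1/n) R^(2/3) √S = (1/0.014) × 0.6669^(2/3) × √0.0088 = 5.115 m/s. Hydraulic depth D_h = A/T = 2.811/2.88 = 0.9759 m.
Froude number Fr = V/√(g·D_h) = 5.115/√(9.81×0.9759) = 1.65, which is greater than 1, so the flow is supercritical.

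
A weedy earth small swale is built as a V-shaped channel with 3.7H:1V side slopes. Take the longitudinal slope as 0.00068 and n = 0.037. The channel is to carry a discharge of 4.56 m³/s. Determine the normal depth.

y_n = 1.48 m

Manning's equation rearranged: A R^(2/3) = nQ / (1·√S) = 0.037 × 4.56 / (√0.00068) = 6.47.
At y = 1.88 m: A R^(2/3) = 12.26 — too large.
At y = 1.32 m: A R^(2/3) = 4.774 — too small.
At y = 1.48 m: A R^(2/3) = 6.476 — ≈ 6.47.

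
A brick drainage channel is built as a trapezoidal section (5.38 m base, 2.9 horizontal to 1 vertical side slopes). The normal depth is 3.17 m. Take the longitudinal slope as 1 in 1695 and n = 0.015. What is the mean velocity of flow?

With bottom width b = 5.38 m and side slope z = 2.9: A = (b + zy)y = (5.38 + 2.9×3.17)×3.17 = 46.2 m²; P = b + 2y√(1+z²) = 5.38 + 2×3.17×3.068 = 24.83 m.
Hydraulic radius R = A/P = 46.2/24.83 = 1.861 m.
From Manning's equation, V = (1/n) R^(2/3) S^(1/2) = (1/0.015) × 1.861^(2/3) × 0.00059^(1/2) = 2.45 m/s.

V = 2.45 m/s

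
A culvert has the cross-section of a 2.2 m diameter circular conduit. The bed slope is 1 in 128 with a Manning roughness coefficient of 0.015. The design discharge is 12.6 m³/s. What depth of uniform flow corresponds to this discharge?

y_n = 1.54 m

Manning's equation rearranged: A R^(2/3) = nQ / (1·√S) = 0.015 × 12.6 / (√0.007812) = 2.138.
Try y = 1.09 m: A R^(2/3) = 1.256 — too small.
Try y = 1.92 m: A R^(2/3) = 2.677 — too large.
Try y = 1.54 m: A R^(2/3) = 2.136 — close enough.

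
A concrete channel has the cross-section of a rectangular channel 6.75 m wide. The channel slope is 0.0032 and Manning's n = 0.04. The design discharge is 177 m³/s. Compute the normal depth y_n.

Manning's equation rearranged: A R^(2/3) = nQ / (1·√S) = 0.04 × 177 / (√0.0032) = 125.2.
Trying y = 12.2 m: A R^(2/3) = 157.4 — high.
Trying y = 10 m: A R^(2/3) = 125.1 — matches.

y_n = 10 m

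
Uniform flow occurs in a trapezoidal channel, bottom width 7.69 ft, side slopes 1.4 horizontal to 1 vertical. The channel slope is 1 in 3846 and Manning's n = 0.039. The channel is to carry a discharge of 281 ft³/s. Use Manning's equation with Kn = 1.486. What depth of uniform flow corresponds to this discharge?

Manning's equation rearranged: A R^(2/3) = nQ / (1.486·√S) = 0.039 × 281 / (1.486 × √0.00026) = 457.4.
At y = 7.06 ft: A R^(2/3) = 306.3 — low.
At y = 10.7 ft: A R^(2/3) = 751.2 — high.
At y = 8.53 ft: A R^(2/3) = 457.9 — matches.

y_n = 8.53 ft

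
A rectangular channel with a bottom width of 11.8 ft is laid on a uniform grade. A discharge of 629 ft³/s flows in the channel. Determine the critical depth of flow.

For a rectangular channel, critical depth y_c = (q²/g)^(1/3) where q = Q/b = 629/11.8 = 53.31 ft²/s.
So y_c = (53.31²/32.2)^(1/3) = 4.45 ft.

y_c = 4.45 ft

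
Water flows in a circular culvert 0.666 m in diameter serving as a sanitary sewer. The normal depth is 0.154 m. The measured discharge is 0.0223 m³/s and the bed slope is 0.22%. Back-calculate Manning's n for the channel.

For a circular section of diameter D = 0.666 m at depth y = 0.154 m, the central angle is θ = 2 arccos(1 − 2y/D) = 2.007 rad. Then A = (D²/8)(θ − sin θ) = 0.06099 m² and P = Dθ/2 = 0.6682 m.
Hydraulic radius R = A/P = 0.06099/0.6682 = 0.09128 m.
Rearranging Manning's equation: n = (1/Q) A R^(2/3) S^(1/2) = (1/0.0223) × 0.06099 × 0.09128^(2/3) × √0.0022 = 0.026.

n = 0.026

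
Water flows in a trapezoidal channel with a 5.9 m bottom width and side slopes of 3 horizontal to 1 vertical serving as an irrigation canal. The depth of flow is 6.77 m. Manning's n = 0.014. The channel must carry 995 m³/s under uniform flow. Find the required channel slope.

With bottom width b = 5.9 m and side slope z = 3: A = (b + zy)y = (5.9 + 3×6.77)×6.77 = 177.4 m²; P = b + 2y√(1+z²) = 5.9 + 2×6.77×3.162 = 48.72 m.
Hydraulic radius R = A/P = 177.4/48.72 = 3.642 m.
From Manning's equation, S = [nQ / (1 A R^(2/3))]² = [0.014 × 995 / (1 × 177.4 × 3.642^(2/3))]² = 0.0011.

S = 0.0011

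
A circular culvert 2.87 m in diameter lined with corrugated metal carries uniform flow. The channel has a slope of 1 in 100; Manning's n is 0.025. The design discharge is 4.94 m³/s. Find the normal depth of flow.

Manning's equation rearranged: A R^(2/3) = nQ / (1·√S) = 0.025 × 4.94 / (√0.01) = 1.235.
At y = 0.703 m: A R^(2/3) = 0.682 — low.
At y = 1.08 m: A R^(2/3) = 1.561 — high.
At y = 0.953 m: A R^(2/3) = 1.234 — close enough.

y_n = 0.953 m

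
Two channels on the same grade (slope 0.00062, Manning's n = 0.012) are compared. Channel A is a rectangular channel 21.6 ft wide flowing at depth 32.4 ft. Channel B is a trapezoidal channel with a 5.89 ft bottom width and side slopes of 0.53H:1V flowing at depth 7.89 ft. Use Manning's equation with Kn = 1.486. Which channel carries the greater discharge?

Channel A: Flow area A = b·y = 21.6 × 32.4 = 699.8 ft². Wetted perimeter P = b + 2y = 21.6 + 2×32.4 = 86.4 ft. Hydraulic radius R = A/P = 699.8/86.4 = 8.1 ft. Q_A = (1.486/0.012)·699.8·8.1^(2/3)·√0.00062 = 8703 ft³/s.
Channel B: With bottom width b = 5.89 ft and side slope z = 0.53: A = (b + zy)y = (5.89 + 0.53×7.89)×7.89 = 79.47 ft²; P = b + 2y√(1+z²) = 5.89 + 2×7.89×1.132 = 23.75 ft. Hydraulic radius R = A/P = 79.47/23.75 = 3.346 ft. Q_B = (1.486/0.012)·79.47·3.346^(2/3)·√0.00062 = 548.1 ft³/s.
Q_A = 8703 ft³/s vs Q_B = 548.1 ft³/s, so channel A carries more.

channel A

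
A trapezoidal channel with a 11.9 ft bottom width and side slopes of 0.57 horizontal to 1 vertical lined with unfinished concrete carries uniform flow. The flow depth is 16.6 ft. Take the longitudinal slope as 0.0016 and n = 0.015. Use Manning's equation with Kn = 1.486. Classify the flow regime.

subcritical

With bottom width b = 11.9 ft and side slope z = 0.57: A = (b + zy)y = (11.9 + 0.57×16.6)×16.6 = 354.6 ft²; P = b + 2y√(1+z²) = 11.9 + 2×16.6×1.151 = 50.11 ft.
Hydraulic radius R = A/P = 354.6/50.11 = 7.076 ft.
V = (1.486/n) R^(2/3) √S = (1.486/0.015) × 7.076^(2/3) × √0.0016 = 14.61 ft/s. Hydraulic depth D_h = A/T = 354.6/30.82 = 11.5 ft.
Froude number Fr = V/√(g·D_h) = 14.61/√(32.2×11.5) = 0.759, which is less than 1, so the flow is subcritical.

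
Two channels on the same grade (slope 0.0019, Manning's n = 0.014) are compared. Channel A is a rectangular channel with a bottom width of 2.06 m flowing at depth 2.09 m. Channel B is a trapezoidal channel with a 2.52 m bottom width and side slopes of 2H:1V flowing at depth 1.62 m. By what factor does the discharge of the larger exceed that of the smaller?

Channel A: Flow area A = b·y = 2.06 × 2.09 = 4.305 m². Wetted perimeter P = b + 2y = 2.06 + 2×2.09 = 6.24 m. Hydraulic radius R = A/P = 4.305/6.24 = 0.69 m. Q_A = (1/0.014)·4.305·0.69^(2/3)·√0.0019 = 10.47 m³/s.
Channel B: With bottom width b = 2.52 m and side slope z = 2: A = (b + zy)y = (2.52 + 2×1.62)×1.62 = 9.331 m²; P = b + 2y√(1+z²) = 2.52 + 2×1.62×2.236 = 9.765 m. Hydraulic radius R = A/P = 9.331/9.765 = 0.9556 m. Q_B = (1/0.014)·9.331·0.9556^(2/3)·√0.0019 = 28.19 m³/s.
The larger discharge is 28.19 m³/s and the smaller is 10.47 m³/s; the ratio is 2.69.

2.69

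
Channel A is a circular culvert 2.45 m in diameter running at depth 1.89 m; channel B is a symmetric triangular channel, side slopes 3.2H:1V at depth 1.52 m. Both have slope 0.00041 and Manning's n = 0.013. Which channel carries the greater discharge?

Channel A: For a circular section of diameter D = 2.45 m at depth y = 1.89 m, the central angle is θ = 2 arccos(1 − 2y/D) = 4.289 rad. Then A = (D²/8)(θ − sin θ) = 3.902 m² and P = Dθ/2 = 5.254 m. Hydraulic radius R = A/P = 3.902/5.254 = 0.7427 m. Q_A = (1/0.013)·3.902·0.7427^(2/3)·√0.00041 = 4.985 m³/s.
Channel B: For a triangular section with side slope z = 3.2: A = zy² = 3.2×1.52² = 7.393 m²; P = 2y√(1+z²) = 2×1.52×3.353 = 10.19 m. Hydraulic radius R = A/P = 7.393/10.19 = 0.7254 m. Q_B = (1/0.013)·7.393·0.7254^(2/3)·√0.00041 = 9.297 m³/s.
Q_A = 4.985 m³/s vs Q_B = 9.297 m³/s, so channel B carries more.

channel B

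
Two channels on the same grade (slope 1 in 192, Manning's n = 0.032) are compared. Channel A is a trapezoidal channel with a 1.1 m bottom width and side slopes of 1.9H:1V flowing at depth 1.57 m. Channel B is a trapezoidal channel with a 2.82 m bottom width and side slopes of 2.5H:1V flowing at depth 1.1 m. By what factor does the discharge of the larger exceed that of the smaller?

Channel A: With bottom width b = 1.1 m and side slope z = 1.9: A = (b + zy)y = (1.1 + 1.9×1.57)×1.57 = 6.41 m²; P = b + 2y√(1+z²) = 1.1 + 2×1.57×2.147 = 7.842 m. Hydraulic radius R = A/P = 6.41/7.842 = 0.8174 m. Q_A = (1/0.032)·6.41·0.8174^(2/3)·√0.005208 = 12.64 m³/s.
Channel B: With bottom width b = 2.82 m and side slope z = 2.5: A = (b + zy)y = (2.82 + 2.5×1.1)×1.1 = 6.127 m²; P = b + 2y√(1+z²) = 2.82 + 2×1.1×2.693 = 8.744 m. Hydraulic radius R = A/P = 6.127/8.744 = 0.7007 m. Q_B = (1/0.032)·6.127·0.7007^(2/3)·√0.005208 = 10.9 m³/s.
The larger discharge is 12.64 m³/s and the smaller is 10.9 m³/s; the ratio is 1.16.

1.16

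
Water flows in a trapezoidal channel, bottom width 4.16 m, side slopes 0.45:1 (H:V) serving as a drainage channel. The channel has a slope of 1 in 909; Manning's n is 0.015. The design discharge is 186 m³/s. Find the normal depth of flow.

y_n = 6.47 m

Manning's equation rearranged: A R^(2/3) = nQ / (1·√S) = 0.015 × 186 / (√0.0011) = 84.12.
Trying y = 5.26 m: A R^(2/3) = 57.85 — too small.
Trying y = 7.18 m: A R^(2/3) = 102 — too large.
Trying y = 6.47 m: A R^(2/3) = 84.13 — close enough.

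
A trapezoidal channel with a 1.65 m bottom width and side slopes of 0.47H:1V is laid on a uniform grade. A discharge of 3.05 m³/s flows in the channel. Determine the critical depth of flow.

At critical depth, Q² T / (g A³) = 1, i.e. A³/T = Q²/g = 3.05²/9.81 = 0.9483.
Try y = 0.504 m: A³/T = 0.405 — short.
Try y = 0.838 m: A³/T = 2.061 — over.
Try y = 0.659 m: A³/T = 0.9491 — close enough.

y_c = 0.659 m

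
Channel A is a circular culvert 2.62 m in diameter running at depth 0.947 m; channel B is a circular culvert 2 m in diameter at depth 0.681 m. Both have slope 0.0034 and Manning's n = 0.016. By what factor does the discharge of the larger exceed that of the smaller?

2.3

Channel A: For a circular section of diameter D = 2.62 m at depth y = 0.947 m, the central angle is θ = 2 arccos(1 − 2y/D) = 2.58 rad. Then A = (D²/8)(θ − sin θ) = 1.757 m² and P = Dθ/2 = 3.38 m. Hydraulic radius R = A/P = 1.757/3.38 = 0.5198 m. Q_A = (1/0.016)·1.757·0.5198^(2/3)·√0.0034 = 4.139 m³/s.
Channel B: For a circular section of diameter D = 2 m at depth y = 0.681 m, the central angle is θ = 2 arccos(1 − 2y/D) = 2.492 rad. Then A = (D²/8)(θ − sin θ) = 0.9438 m² and P = Dθ/2 = 2.492 m. Hydraulic radius R = A/P = 0.9438/2.492 = 0.3787 m. Q_B = (1/0.016)·0.9438·0.3787^(2/3)·√0.0034 = 1.8 m³/s.
The larger discharge is 4.139 m³/s and the smaller is 1.8 m³/s; the ratio is 2.3.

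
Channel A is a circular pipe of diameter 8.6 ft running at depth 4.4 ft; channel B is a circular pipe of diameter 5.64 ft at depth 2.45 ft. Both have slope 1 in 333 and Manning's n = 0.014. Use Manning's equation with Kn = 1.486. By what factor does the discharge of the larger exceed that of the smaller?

Channel A: For a circular section of diameter D = 8.6 ft at depth y = 4.4 ft, the central angle is θ = 2 arccos(1 − 2y/D) = 3.188 rad. Then A = (D²/8)(θ − sin θ) = 29.9 ft² and P = Dθ/2 = 13.71 ft. Hydraulic radius R = A/P = 29.9/13.71 = 2.181 ft. Q_A = (1.486/0.014)·29.9·2.181^(2/3)·√0.003003 = 292.6 ft³/s.
Channel B: For a circular section of diameter D = 5.64 ft at depth y = 2.45 ft, the central angle is θ = 2 arccos(1 − 2y/D) = 2.878 rad. Then A = (D²/8)(θ − sin θ) = 10.41 ft² and P = Dθ/2 = 8.117 ft. Hydraulic radius R = A/P = 10.41/8.117 = 1.283 ft. Q_B = (1.486/0.014)·10.41·1.283^(2/3)·√0.003003 = 71.48 ft³/s.
The larger discharge is 292.6 ft³/s and the smaller is 71.48 ft³/s; the ratio is 4.09.

4.09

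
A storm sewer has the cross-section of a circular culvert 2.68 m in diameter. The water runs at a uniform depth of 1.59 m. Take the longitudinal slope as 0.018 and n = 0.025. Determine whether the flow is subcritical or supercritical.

supercritical

For a circular section of diameter D = 2.68 m at depth y = 1.59 m, the central angle is θ = 2 arccos(1 − 2y/D) = 3.517 rad. Then A = (D²/8)(θ − sin θ) = 3.487 m² and P = Dθ/2 = 4.713 m.
Hydraulic radius R = A/P = 3.487/4.713 = 0.7398 m.
V = (1/n) R^(2/3) √S = (1/0.025) × 0.7398^(2/3) × √0.018 = 4.39 m/s. Hydraulic depth D_h = A/T = 3.487/2.633 = 1.324 m.
Froude number Fr = V/√(g·D_h) = 4.39/√(9.81×1.324) = 1.22, which is greater than 1, so the flow is supercritical.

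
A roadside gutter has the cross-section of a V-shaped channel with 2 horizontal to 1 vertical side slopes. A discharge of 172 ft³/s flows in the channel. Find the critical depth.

y_c = 3.41 ft

At critical depth, Q² T / (g A³) = 1, i.e. A³/T = Q²/g = 172²/32.2 = 918.8.
Trying y = 2.69 ft: A³/T = 281.7 — short.
Trying y = 4.02 ft: A³/T = 2100 — over.
Trying y = 3.41 ft: A³/T = 922.2 — matches.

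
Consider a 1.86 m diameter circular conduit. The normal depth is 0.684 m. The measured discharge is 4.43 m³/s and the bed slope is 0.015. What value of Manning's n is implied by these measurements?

n = 0.013

For a circular section of diameter D = 1.86 m at depth y = 0.684 m, the central angle is θ = 2 arccos(1 − 2y/D) = 2.606 rad. Then A = (D²/8)(θ − sin θ) = 0.9064 m² and P = Dθ/2 = 2.424 m.
Hydraulic radius R = A/P = 0.9064/2.424 = 0.374 m.
Rearranging Manning's equation: n = (1/Q) A R^(2/3) S^(1/2) = (1/4.43) × 0.9064 × 0.374^(2/3) × √0.015 = 0.013.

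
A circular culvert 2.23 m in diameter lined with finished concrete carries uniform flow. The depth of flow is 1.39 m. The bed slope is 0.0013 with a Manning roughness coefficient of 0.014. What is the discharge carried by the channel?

For a circular section of diameter D = 2.23 m at depth y = 1.39 m, the central angle is θ = 2 arccos(1 − 2y/D) = 3.64 rad. Then A = (D²/8)(θ − sin θ) = 2.56 m² and P = Dθ/2 = 4.059 m.
Hydraulic radius R = A/P = 2.56/4.059 = 0.6307 m.
Manning's equation: Q = (1/n) A R^(2/3) S^(1/2) = (1/0.014) × 2.56 × 0.6307^(2/3) × 0.0013^(1/2) = 4.85 m³/s.

Q = 4.85 m³/s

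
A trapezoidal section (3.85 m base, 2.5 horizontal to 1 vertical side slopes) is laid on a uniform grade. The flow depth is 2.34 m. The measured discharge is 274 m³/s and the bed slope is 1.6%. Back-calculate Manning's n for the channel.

With bottom width b = 3.85 m and side slope z = 2.5: A = (b + zy)y = (3.85 + 2.5×2.34)×2.34 = 22.7 m²; P = b + 2y√(1+z²) = 3.85 + 2×2.34×2.693 = 16.45 m.
Hydraulic radius R = A/P = 22.7/16.45 = 1.38 m.
Rearranging Manning's equation: n = (1/Q) A R^(2/3) S^(1/2) = (1/274) × 22.7 × 1.38^(2/3) × √0.016 = 0.013.

n = 0.013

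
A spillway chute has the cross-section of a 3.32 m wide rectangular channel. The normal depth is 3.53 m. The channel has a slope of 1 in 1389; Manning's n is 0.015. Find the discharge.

Q = 22.7 m³/s

Flow area A = b·y = 3.32 × 3.53 = 11.72 m². Wetted perimeter P = b + 2y = 3.32 + 2×3.53 = 10.38 m.
Hydraulic radius R = A/P = 11.72/10.38 = 1.129 m.
Manning's equation: Q = (1/n) A R^(2/3) S^(1/2) = (1/0.015) × 11.72 × 1.129^(2/3) × 0.0007199^(1/2) = 22.7 m³/s.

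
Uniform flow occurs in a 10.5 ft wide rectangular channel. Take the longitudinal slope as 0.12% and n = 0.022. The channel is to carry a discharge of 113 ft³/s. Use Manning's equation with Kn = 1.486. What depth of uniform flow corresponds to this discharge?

Manning's equation rearranged: A R^(2/3) = nQ / (1.486·√S) = 0.022 × 113 / (1.486 × √0.0012) = 48.29.
Trying y = 3.27 ft: A R^(2/3) = 54.77 — high.
Trying y = 2.53 ft: A R^(2/3) = 37.95 — low.
Trying y = 2.99 ft: A R^(2/3) = 48.25 — close enough.

y_n = 2.99 ft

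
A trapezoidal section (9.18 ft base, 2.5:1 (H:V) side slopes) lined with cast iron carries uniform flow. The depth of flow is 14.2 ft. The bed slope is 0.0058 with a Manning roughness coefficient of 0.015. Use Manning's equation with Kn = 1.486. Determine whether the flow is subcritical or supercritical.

supercritical

With bottom width b = 9.18 ft and side slope z = 2.5: A = (b + zy)y = (9.18 + 2.5×14.2)×14.2 = 634.5 ft²; P = b + 2y√(1+z²) = 9.18 + 2×14.2×2.693 = 85.65 ft.
Hydraulic radius R = A/P = 634.5/85.65 = 7.408 ft.
V = (1.486/n) R^(2/3) √S = (1.486/0.015) × 7.408^(2/3) × √0.0058 = 28.67 ft/s. Hydraulic depth D_h = A/T = 634.5/80.18 = 7.913 ft.
Froude number Fr = V/√(g·D_h) = 28.67/√(32.2×7.913) = 1.8, which is greater than 1, so the flow is supercritical.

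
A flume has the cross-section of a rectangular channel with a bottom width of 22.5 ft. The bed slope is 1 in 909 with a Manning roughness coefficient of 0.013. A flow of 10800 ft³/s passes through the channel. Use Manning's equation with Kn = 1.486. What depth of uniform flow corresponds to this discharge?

Manning's equation rearranged: A R^(2/3) = nQ / (1.486·√S) = 0.013 × 10800 / (1.486 × √0.0011) = 2849.
At y = 38.7 ft: A R^(2/3) = 3688 — too large.
At y = 26.9 ft: A R^(2/3) = 2407 — too small.
At y = 31 ft: A R^(2/3) = 2849 — ≈ 2849.

y_n = 31 ft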